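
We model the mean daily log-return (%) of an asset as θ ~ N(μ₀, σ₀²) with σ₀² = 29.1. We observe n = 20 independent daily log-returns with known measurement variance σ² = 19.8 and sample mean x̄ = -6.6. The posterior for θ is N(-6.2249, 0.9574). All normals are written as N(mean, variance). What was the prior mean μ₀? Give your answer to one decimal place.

μ₀ = 4.8

With known observation variance, the Normal–Normal posterior has precision τ_n = τ₀ + n/σ² and mean μ_n = (τ₀μ₀ + (n/σ²)x̄)/τ_n.
Here τ₀ = 1/29.1 = 0.034364 and τ_data = 20/19.8 = 1.010101, so τ_n = 1.044465.
Rearranging for μ₀: μ₀ = (μ_n·τ_n − τ_data·x̄)/τ₀ = (-6.2249·1.044465 − 1.010101·-6.6) / 0.034364 = 0.164976/0.034364 ≈ 4.8.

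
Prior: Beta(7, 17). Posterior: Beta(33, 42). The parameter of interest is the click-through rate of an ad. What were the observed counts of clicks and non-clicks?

26 clicks and 25 non-clicks

Under Beta–binomial conjugacy the posterior parameters are (a+s, b+f).
Match parameters: s=33−7=26, f=42−17=25.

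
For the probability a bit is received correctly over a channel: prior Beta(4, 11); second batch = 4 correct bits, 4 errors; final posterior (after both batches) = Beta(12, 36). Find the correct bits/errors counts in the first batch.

Sequential conjugate updates are equivalent to a single update on the pooled data, so total successes = posterior α − prior α and total failures = posterior β − prior β.
Total across both batches: 12−4=8 correct bits, 36−11=25 errors.
Subtract the second batch: 8−4=4 correct bits and 25−4=21 errors.

4 correct bits and 21 errors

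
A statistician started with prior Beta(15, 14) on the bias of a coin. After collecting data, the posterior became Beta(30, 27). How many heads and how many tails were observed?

Under Beta–binomial conjugacy the posterior parameters are (a+s, b+f).
Match parameters: s=30−15=15, f=27−14=13.

15 heads and 13 tails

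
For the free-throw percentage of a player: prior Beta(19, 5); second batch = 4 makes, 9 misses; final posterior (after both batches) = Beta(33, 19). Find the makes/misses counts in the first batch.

Because Beta–binomial updating is additive in the counts, the combined data contributed (α_post−α_prior, β_post−β_prior) successes and failures.
Total across both batches: 33−19=14 makes, 19−5=14 misses.
Subtract the second batch: 14−4=10 makes and 14−9=5 misses.

10 makes and 5 misses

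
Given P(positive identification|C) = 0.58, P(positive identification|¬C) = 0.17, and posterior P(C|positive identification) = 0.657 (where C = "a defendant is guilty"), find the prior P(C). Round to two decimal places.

In odds form, posterior odds = prior odds × likelihood ratio, so prior odds = posterior odds ÷ LR.
Posterior odds = 0.657/(1−0.657) = 1.9155. LR = 0.58/0.17 = 3.4118.
Prior odds = 1.9155/3.4118 = 0.5614, so P(C) = 0.5614/(1+0.5614) ≈ 0.36.

P(C) = 0.36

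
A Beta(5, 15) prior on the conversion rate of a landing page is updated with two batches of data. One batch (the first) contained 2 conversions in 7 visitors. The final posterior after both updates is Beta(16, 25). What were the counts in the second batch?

9 conversions and 5 bounces

Because Beta–binomial updating is additive in the counts, the combined data contributed (α_post−α_prior, β_post−β_prior) successes and failures.
Total across both batches: 16−5=11 conversions, 25−15=10 bounces.
Subtract the first batch: 11−2=9 conversions and 10−5=5 bounces.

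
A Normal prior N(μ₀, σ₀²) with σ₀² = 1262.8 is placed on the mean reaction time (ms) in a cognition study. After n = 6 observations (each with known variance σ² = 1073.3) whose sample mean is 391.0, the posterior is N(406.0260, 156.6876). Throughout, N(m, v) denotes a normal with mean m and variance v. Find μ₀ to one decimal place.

With known observation variance, the Normal–Normal posterior has precision τ_n = τ₀ + n/σ² and mean μ_n = (τ₀μ₀ + (n/σ²)x̄)/τ_n.
Here τ₀ = 1/1262.8 = 0.000792 and τ_data = 6/1073.3 = 0.005590, so τ_n = 0.006382.
Rearranging for μ₀: μ₀ = (μ_n·τ_n − τ_data·x̄)/τ₀ = (406.0260·0.006382 − 0.005590·391.0) / 0.000792 = 0.405568/0.000792 ≈ 512.1.

μ₀ = 512.1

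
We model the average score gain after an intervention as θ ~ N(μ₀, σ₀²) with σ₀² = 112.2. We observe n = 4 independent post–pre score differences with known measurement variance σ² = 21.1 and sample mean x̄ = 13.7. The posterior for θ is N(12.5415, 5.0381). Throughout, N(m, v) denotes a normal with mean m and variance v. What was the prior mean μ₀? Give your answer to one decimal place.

With known observation variance, the Normal–Normal posterior has precision τ_n = τ₀ + n/σ² and mean μ_n = (τ₀μ₀ + (n/σ²)x̄)/τ_n.
Here τ₀ = 1/112.2 = 0.008913 and τ_data = 4/21.1 = 0.189573, so τ_n = 0.198486.
Rearranging for μ₀: μ₀ = (μ_n·τ_n − τ_data·x̄)/τ₀ = (12.5415·0.198486 − 0.189573·13.7) / 0.008913 = -0.107838/0.008913 ≈ -12.1.

μ₀ = -12.1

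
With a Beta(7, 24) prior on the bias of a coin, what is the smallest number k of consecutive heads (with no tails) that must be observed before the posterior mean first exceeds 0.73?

After k heads and 0 tails the posterior is Beta(7+k, 24), with mean (7+k)/(7+24+k).
Set (7+k)/(31+k) > 0.73 and solve: k > (0.73·31 − 7)/(1 − 0.73) = 57.889.
The smallest integer exceeding 57.889 is 58.

k = 58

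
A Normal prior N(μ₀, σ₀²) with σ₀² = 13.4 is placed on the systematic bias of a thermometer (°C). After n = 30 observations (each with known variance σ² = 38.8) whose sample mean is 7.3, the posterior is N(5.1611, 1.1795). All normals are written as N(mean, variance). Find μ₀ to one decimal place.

The posterior mean is a precision-weighted average: μ_n = (τ₀μ₀ + τ_data·x̄)/(τ₀+τ_data), with τ₀=1/σ₀² and τ_data=n/σ².
Here τ₀ = 1/13.4 = 0.074627 and τ_data = 30/38.8 = 0.773196, so τ_n = 0.847823.
Rearranging for μ₀: μ₀ = (μ_n·τ_n − τ_data·x̄)/τ₀ = (5.1611·0.847823 − 0.773196·7.3) / 0.074627 = -1.268632/0.074627 ≈ -17.0.

μ₀ = -17.0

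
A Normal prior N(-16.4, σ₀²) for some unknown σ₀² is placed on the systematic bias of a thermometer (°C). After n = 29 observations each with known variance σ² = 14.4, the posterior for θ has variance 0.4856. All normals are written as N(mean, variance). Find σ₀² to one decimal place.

Posterior precision equals prior precision plus data precision: 1/σ_n² = 1/σ₀² + n/σ².
So 1/σ₀² = 1/0.4856 − 29/14.4 = 2.059308 − 2.013889 = 0.045419.
Hence σ₀² = 1/0.045419 ≈ 22.0.

σ₀² = 22.0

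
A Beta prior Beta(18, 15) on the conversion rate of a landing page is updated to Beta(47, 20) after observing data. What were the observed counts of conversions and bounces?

Under Beta–binomial conjugacy the posterior parameters are (a+s, b+f).
Match parameters: s=47−18=29, f=20−15=5.

29 conversions and 5 bounces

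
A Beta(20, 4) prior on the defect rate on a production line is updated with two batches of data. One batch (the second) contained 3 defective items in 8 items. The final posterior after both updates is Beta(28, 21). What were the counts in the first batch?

Because Beta–binomial updating is additive in the counts, the combined data contributed (α_post−α_prior, β_post−β_prior) successes and failures.
Total across both batches: 28−20=8 defective items, 21−4=17 good items.
Subtract the second batch: 8−3=5 defective items and 17−5=12 good items.

5 defective items and 12 good items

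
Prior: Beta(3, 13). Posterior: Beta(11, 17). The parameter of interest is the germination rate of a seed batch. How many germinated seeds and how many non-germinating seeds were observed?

8 germinated seeds and 4 non-germinating seeds

Under Beta–binomial conjugacy the posterior parameters are (α+s, β+f).
So s = 11 − 3 = 8 and f = 17 − 13 = 4.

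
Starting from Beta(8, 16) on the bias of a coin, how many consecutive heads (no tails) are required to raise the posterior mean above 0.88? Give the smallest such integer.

After k heads and 0 tails the posterior is Beta(8+k, 16), with mean (8+k)/(8+16+k).
Set (8+k)/(24+k) > 0.88 and solve: k > (0.88·24 − 8)/(1 − 0.88) = 109.333.
The smallest integer exceeding 109.333 is 110.

k = 110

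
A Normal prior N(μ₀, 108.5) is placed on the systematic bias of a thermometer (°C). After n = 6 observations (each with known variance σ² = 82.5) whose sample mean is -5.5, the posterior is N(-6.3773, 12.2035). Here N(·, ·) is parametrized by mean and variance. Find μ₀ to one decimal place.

μ₀ = -13.3

With known observation variance, the Normal–Normal posterior has precision τ_n = τ₀ + n/σ² and mean μ_n = (τ₀μ₀ + (n/σ²)x̄)/τ_n.
Here τ₀ = 1/108.5 = 0.009217 and τ_data = 6/82.5 = 0.072727, so τ_n = 0.081944.
Rearranging for μ₀: μ₀ = (μ_n·τ_n − τ_data·x̄)/τ₀ = (-6.3773·0.081944 − 0.072727·-5.5) / 0.009217 = -0.122583/0.009217 ≈ -13.3.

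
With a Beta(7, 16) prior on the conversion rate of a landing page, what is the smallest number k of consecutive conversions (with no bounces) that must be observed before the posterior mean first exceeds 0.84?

After k conversions and 0 bounces the posterior is Beta(7+k, 16), with mean (7+k)/(7+16+k).
Set (7+k)/(23+k) > 0.84 and solve: k > (0.84·23 − 7)/(1 − 0.84) = 77.000.
The smallest integer exceeding 77.000 is 78.

k = 78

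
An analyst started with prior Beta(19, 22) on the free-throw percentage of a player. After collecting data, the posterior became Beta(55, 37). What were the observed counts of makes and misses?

Under Beta–binomial conjugacy the posterior parameters are (a+s, b+f).
So s = 55 − 19 = 36 and f = 37 − 22 = 15.

36 makes and 15 misses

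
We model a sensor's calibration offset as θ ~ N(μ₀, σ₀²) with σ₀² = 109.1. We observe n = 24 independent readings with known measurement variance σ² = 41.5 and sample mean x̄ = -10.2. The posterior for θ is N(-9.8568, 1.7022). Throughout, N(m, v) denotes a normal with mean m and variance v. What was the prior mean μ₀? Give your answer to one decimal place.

With known observation variance, the Normal–Normal posterior has precision τ_n = τ₀ + n/σ² and mean μ_n = (τ₀μ₀ + (n/σ²)x̄)/τ_n.
Here τ₀ = 1/109.1 = 0.009166 and τ_data = 24/41.5 = 0.578313, so τ_n = 0.587479.
Rearranging for μ₀: μ₀ = (μ_n·τ_n − τ_data·x̄)/τ₀ = (-9.8568·0.587479 − 0.578313·-10.2) / 0.009166 = 0.108130/0.009166 ≈ 11.8.

μ₀ = 11.8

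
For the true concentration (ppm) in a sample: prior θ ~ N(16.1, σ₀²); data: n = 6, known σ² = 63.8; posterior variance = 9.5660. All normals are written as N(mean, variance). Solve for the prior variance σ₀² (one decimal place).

For the Normal–Normal model with known σ², precisions add: τ_n = τ₀ + n/σ².
So 1/σ₀² = 1/9.5660 − 6/63.8 = 0.104537 − 0.094044 = 0.010493.
Hence σ₀² = 1/0.010493 ≈ 95.3.

σ₀² = 95.3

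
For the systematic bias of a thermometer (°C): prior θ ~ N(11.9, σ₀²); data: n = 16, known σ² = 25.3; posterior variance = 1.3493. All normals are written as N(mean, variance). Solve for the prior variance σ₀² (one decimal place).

For the Normal–Normal model with known σ², precisions add: τ_n = τ₀ + n/σ².
So 1/σ₀² = 1/1.3493 − 16/25.3 = 0.741125 − 0.632411 = 0.108714.
Hence σ₀² = 1/0.108714 ≈ 9.2.

σ₀² = 9.2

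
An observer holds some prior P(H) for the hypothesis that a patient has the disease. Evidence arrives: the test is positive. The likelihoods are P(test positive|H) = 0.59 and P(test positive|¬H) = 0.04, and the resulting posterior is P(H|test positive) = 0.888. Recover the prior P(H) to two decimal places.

In odds form, posterior odds = prior odds × likelihood ratio, so prior odds = posterior odds ÷ LR.
Posterior odds = 0.888/(1−0.888) = 7.9286. LR = 0.59/0.04 = 14.7500.
Prior odds = 7.9286/14.7500 = 0.5375, so P(H) = 0.5375/(1+0.5375) ≈ 0.35.

P(H) = 0.35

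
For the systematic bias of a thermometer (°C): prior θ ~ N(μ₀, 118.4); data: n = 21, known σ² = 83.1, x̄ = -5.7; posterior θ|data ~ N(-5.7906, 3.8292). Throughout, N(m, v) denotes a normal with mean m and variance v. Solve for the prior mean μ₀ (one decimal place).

μ₀ = -8.5

The posterior mean is a precision-weighted average: μ_n = (τ₀μ₀ + τ_data·x̄)/(τ₀+τ_data), with τ₀=1/σ₀² and τ_data=n/σ².
Here τ₀ = 1/118.4 = 0.008446 and τ_data = 21/83.1 = 0.252708, so τ_n = 0.261154.
Rearranging for μ₀: μ₀ = (μ_n·τ_n − τ_data·x̄)/τ₀ = (-5.7906·0.261154 − 0.252708·-5.7) / 0.008446 = -0.071803/0.008446 ≈ -8.5.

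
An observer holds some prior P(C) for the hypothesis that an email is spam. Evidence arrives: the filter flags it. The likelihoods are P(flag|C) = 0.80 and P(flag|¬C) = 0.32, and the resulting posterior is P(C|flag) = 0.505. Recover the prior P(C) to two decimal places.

P(C) = 0.29

Bayes' rule in odds form gives O(C|E) = O(C)·[P(E|C)/P(E|¬C)], hence O(C) = O(C|E)/LR.
Posterior odds = 0.505/(1−0.505) = 1.0202. LR = 0.80/0.32 = 2.5000.
Prior odds = 1.0202/2.5000 = 0.4081, so P(C) = 0.4081/(1+0.4081) ≈ 0.29.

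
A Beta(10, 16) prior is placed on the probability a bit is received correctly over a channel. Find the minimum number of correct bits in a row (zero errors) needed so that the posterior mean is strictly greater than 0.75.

After k correct bits and 0 errors the posterior is Beta(10+k, 16), with mean (10+k)/(10+16+k).
Set (10+k)/(26+k) > 0.75 and solve: k > (0.75·26 − 10)/(1 − 0.75) = 38.000.
The smallest integer exceeding 38.000 is 39.

k = 39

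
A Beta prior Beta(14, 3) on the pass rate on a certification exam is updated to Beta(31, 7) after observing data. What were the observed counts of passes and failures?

17 passes and 4 failures

A Beta(α, β) prior with s successes and f failures in binomial data gives a Beta(α+s, β+f) posterior.
Match parameters: s=31−14=17, f=7−3=4.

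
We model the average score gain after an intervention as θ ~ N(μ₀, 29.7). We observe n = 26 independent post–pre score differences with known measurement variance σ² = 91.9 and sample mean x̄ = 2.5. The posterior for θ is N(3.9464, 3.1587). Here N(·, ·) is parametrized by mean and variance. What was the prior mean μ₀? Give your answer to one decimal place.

The posterior mean is a precision-weighted average: μ_n = (τ₀μ₀ + τ_data·x̄)/(τ₀+τ_data), with τ₀=1/σ₀² and τ_data=n/σ².
Here τ₀ = 1/29.7 = 0.033670 and τ_data = 26/91.9 = 0.282916, so τ_n = 0.316586.
Rearranging for μ₀: μ₀ = (μ_n·τ_n − τ_data·x̄)/τ₀ = (3.9464·0.316586 − 0.282916·2.5) / 0.033670 = 0.542085/0.033670 ≈ 16.1.

μ₀ = 16.1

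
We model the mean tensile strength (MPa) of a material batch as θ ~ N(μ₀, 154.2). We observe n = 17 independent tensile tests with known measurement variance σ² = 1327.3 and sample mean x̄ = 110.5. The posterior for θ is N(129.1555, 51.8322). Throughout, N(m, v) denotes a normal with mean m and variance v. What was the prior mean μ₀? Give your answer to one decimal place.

μ₀ = 166.0

With known observation variance, the Normal–Normal posterior has precision τ_n = τ₀ + n/σ² and mean μ_n = (τ₀μ₀ + (n/σ²)x̄)/τ_n.
Here τ₀ = 1/154.2 = 0.006485 and τ_data = 17/1327.3 = 0.012808, so τ_n = 0.019293.
Rearranging for μ₀: μ₀ = (μ_n·τ_n − τ_data·x̄)/τ₀ = (129.1555·0.019293 − 0.012808·110.5) / 0.006485 = 1.076513/0.006485 ≈ 166.0.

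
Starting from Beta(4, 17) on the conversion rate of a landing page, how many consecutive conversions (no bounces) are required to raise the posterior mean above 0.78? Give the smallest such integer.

k = 57

After k conversions and 0 bounces the posterior is Beta(4+k, 17), with mean (4+k)/(4+17+k).
Set (4+k)/(21+k) > 0.78 and solve: k > (0.78·21 − 4)/(1 − 0.78) = 56.273.
The smallest integer exceeding 56.273 is 57.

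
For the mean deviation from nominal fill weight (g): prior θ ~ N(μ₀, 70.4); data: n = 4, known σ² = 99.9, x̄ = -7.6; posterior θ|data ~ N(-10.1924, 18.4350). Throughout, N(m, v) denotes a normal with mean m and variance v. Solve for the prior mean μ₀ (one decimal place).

μ₀ = -17.5

The posterior mean is a precision-weighted average: μ_n = (τ₀μ₀ + τ_data·x̄)/(τ₀+τ_data), with τ₀=1/σ₀² and τ_data=n/σ².
Here τ₀ = 1/70.4 = 0.014205 and τ_data = 4/99.9 = 0.040040, so τ_n = 0.054245.
Rearranging for μ₀: μ₀ = (μ_n·τ_n − τ_data·x̄)/τ₀ = (-10.1924·0.054245 − 0.040040·-7.6) / 0.014205 = -0.248583/0.014205 ≈ -17.5.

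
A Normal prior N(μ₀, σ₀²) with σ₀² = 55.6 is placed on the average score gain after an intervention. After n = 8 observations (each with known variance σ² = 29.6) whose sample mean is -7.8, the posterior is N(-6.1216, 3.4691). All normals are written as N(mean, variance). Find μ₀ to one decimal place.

μ₀ = 19.1

With known observation variance, the Normal–Normal posterior has precision τ_n = τ₀ + n/σ² and mean μ_n = (τ₀μ₀ + (n/σ²)x̄)/τ_n.
Here τ₀ = 1/55.6 = 0.017986 and τ_data = 8/29.6 = 0.270270, so τ_n = 0.288256.
Rearranging for μ₀: μ₀ = (μ_n·τ_n − τ_data·x̄)/τ₀ = (-6.1216·0.288256 − 0.270270·-7.8) / 0.017986 = 0.343518/0.017986 ≈ 19.1.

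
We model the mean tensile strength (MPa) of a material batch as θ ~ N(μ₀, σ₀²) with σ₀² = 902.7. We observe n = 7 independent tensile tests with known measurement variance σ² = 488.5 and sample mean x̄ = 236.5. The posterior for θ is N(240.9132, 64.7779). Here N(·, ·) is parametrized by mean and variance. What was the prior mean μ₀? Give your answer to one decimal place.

The posterior mean is a precision-weighted average: μ_n = (τ₀μ₀ + τ_data·x̄)/(τ₀+τ_data), with τ₀=1/σ₀² and τ_data=n/σ².
Here τ₀ = 1/902.7 = 0.001108 and τ_data = 7/488.5 = 0.014330, so τ_n = 0.015438.
Rearranging for μ₀: μ₀ = (μ_n·τ_n − τ_data·x̄)/τ₀ = (240.9132·0.015438 − 0.014330·236.5) / 0.001108 = 0.330173/0.001108 ≈ 298.0.

μ₀ = 298.0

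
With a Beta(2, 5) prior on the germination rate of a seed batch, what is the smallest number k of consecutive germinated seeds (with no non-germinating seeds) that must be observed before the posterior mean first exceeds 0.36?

After k germinated seeds and 0 non-germinating seeds the posterior is Beta(2+k, 5), with mean (2+k)/(2+5+k).
Set (2+k)/(7+k) > 0.36 and solve: k > (0.36·7 − 2)/(1 − 0.36) = 0.812.
The smallest integer exceeding 0.812 is 1.

k = 1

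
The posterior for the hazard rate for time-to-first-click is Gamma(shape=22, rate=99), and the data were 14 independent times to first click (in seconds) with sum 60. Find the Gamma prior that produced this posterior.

For an exponential likelihood with a Gamma(α, β) prior on the rate, n observations with total T give posterior Gamma(α+n, β+T).
So α = 22 − 14 = 8 and β = 99 − 60 = 39.

Gamma(shape=8, rate=39)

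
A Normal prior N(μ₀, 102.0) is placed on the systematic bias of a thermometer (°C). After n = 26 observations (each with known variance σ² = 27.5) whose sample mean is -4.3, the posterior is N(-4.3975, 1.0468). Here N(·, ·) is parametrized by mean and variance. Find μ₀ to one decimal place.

With known observation variance, the Normal–Normal posterior has precision τ_n = τ₀ + n/σ² and mean μ_n = (τ₀μ₀ + (n/σ²)x̄)/τ_n.
Here τ₀ = 1/102.0 = 0.009804 and τ_data = 26/27.5 = 0.945455, so τ_n = 0.955259.
Rearranging for μ₀: μ₀ = (μ_n·τ_n − τ_data·x̄)/τ₀ = (-4.3975·0.955259 − 0.945455·-4.3) / 0.009804 = -0.135295/0.009804 ≈ -13.8.

μ₀ = -13.8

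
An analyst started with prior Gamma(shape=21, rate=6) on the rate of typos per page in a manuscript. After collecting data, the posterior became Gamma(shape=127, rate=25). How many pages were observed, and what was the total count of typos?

A Gamma(α, β) prior (rate parametrization) on a Poisson rate with n observations summing to S gives posterior Gamma(α+S, β+n).
Matching: Σxᵢ = 127 − 21 = 106 and n = 25 − 6 = 19.

n = 19 pages with total 106 typos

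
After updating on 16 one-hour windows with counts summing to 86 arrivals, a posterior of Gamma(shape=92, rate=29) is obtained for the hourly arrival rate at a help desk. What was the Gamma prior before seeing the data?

A Gamma(α, β) prior (rate parametrization) on a Poisson rate with n observations summing to S gives posterior Gamma(α+S, β+n).
So α = 92 − 86 = 6 and β = 29 − 16 = 13.

Gamma(shape=6, rate=13)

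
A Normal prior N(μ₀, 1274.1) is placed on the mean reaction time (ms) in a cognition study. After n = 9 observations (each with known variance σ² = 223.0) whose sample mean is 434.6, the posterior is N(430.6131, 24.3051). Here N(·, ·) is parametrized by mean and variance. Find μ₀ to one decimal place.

With known observation variance, the Normal–Normal posterior has precision τ_n = τ₀ + n/σ² and mean μ_n = (τ₀μ₀ + (n/σ²)x̄)/τ_n.
Here τ₀ = 1/1274.1 = 0.000785 and τ_data = 9/223.0 = 0.040359, so τ_n = 0.041144.
Rearranging for μ₀: μ₀ = (μ_n·τ_n − τ_data·x̄)/τ₀ = (430.6131·0.041144 − 0.040359·434.6) / 0.000785 = 0.177124/0.000785 ≈ 225.6.

μ₀ = 225.6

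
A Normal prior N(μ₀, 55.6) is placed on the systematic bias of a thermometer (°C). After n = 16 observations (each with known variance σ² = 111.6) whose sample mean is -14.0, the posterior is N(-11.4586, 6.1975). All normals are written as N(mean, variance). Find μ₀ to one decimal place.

The posterior mean is a precision-weighted average: μ_n = (τ₀μ₀ + τ_data·x̄)/(τ₀+τ_data), with τ₀=1/σ₀² and τ_data=n/σ².
Here τ₀ = 1/55.6 = 0.017986 and τ_data = 16/111.6 = 0.143369, so τ_n = 0.161355.
Rearranging for μ₀: μ₀ = (μ_n·τ_n − τ_data·x̄)/τ₀ = (-11.4586·0.161355 − 0.143369·-14.0) / 0.017986 = 0.158264/0.017986 ≈ 8.8.

μ₀ = 8.8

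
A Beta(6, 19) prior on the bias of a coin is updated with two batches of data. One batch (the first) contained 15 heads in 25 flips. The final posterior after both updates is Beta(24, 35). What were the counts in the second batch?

Sequential conjugate updates are equivalent to a single update on the pooled data, so total successes = posterior α − prior α and total failures = posterior β − prior β.
Total across both batches: 24−6=18 heads, 35−19=16 tails.
Subtract the first batch: 18−15=3 heads and 16−10=6 tails.

3 heads and 6 tails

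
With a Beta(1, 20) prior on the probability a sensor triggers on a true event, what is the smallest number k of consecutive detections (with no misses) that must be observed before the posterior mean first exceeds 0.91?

After k detections and 0 misses the posterior is Beta(1+k, 20), with mean (1+k)/(1+20+k).
Set (1+k)/(21+k) > 0.91 and solve: k > (0.91·21 − 1)/(1 − 0.91) = 201.222.
The smallest integer exceeding 201.222 is 202.

k = 202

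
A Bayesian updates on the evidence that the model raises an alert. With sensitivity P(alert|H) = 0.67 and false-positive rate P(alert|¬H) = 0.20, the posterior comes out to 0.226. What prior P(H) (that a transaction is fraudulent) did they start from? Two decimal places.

Bayes' rule in odds form gives O(H|E) = O(H)·[P(E|H)/P(E|¬H)], hence O(H) = O(H|E)/LR.
Posterior odds = 0.226/(1−0.226) = 0.2920. LR = 0.67/0.20 = 3.3500.
Prior odds = 0.2920/3.3500 = 0.0872, so P(H) = 0.0872/(1+0.0872) ≈ 0.08.

P(H) = 0.08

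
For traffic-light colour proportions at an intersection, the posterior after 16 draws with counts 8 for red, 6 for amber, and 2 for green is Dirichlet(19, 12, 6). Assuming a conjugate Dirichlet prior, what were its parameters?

For a Dirichlet(α) prior with multinomial counts c, the posterior is Dirichlet(α + c) componentwise.
Subtract each count from the matching posterior parameter: 19−8=11, 12−6=6, 6−2=4.

Dirichlet(11, 6, 4)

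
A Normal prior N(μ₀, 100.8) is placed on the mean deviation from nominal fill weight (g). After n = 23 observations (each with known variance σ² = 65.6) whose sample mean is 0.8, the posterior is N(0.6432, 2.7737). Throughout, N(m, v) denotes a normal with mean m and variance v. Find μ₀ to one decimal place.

With known observation variance, the Normal–Normal posterior has precision τ_n = τ₀ + n/σ² and mean μ_n = (τ₀μ₀ + (n/σ²)x̄)/τ_n.
Here τ₀ = 1/100.8 = 0.009921 and τ_data = 23/65.6 = 0.350610, so τ_n = 0.360531.
Rearranging for μ₀: μ₀ = (μ_n·τ_n − τ_data·x̄)/τ₀ = (0.6432·0.360531 − 0.350610·0.8) / 0.009921 = -0.048594/0.009921 ≈ -4.9.

μ₀ = -4.9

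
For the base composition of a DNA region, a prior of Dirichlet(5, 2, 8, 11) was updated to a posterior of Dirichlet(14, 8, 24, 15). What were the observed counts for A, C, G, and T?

For a Dirichlet(α) prior with multinomial counts c, the posterior is Dirichlet(α + c) componentwise.
Counts are posterior − prior componentwise: 14−5=9, 8−2=6, 24−8=16, 15−11=4.

counts (9, 6, 16, 4)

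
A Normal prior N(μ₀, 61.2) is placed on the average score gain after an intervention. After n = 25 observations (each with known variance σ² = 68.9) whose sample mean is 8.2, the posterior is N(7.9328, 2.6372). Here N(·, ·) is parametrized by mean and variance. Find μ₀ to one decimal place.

The posterior mean is a precision-weighted average: μ_n = (τ₀μ₀ + τ_data·x̄)/(τ₀+τ_data), with τ₀=1/σ₀² and τ_data=n/σ².
Here τ₀ = 1/61.2 = 0.016340 and τ_data = 25/68.9 = 0.362845, so τ_n = 0.379185.
Rearranging for μ₀: μ₀ = (μ_n·τ_n − τ_data·x̄)/τ₀ = (7.9328·0.379185 − 0.362845·8.2) / 0.016340 = 0.032670/0.016340 ≈ 2.0.

μ₀ = 2.0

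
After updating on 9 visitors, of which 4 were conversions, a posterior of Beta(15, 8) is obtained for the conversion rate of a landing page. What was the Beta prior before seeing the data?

Beta is conjugate to the binomial likelihood: posterior = Beta(a+s, b+f).
Subtract the data counts: 15−4=11, 8−5=3.

Beta(11, 3)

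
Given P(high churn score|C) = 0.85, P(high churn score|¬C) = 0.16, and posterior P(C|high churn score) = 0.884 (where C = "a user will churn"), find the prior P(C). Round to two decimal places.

In odds form, posterior odds = prior odds × likelihood ratio, so prior odds = posterior odds ÷ LR.
Posterior odds = 0.884/(1−0.884) = 7.6207. LR = 0.85/0.16 = 5.3125.
Prior odds = 7.6207/5.3125 = 1.4345, so P(C) = 1.4345/(1+1.4345) ≈ 0.59.

P(C) = 0.59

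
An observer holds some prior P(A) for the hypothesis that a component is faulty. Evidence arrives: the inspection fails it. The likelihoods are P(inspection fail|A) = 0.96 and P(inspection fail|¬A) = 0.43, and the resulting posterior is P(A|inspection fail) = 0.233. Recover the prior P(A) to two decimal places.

P(A) = 0.12

In odds form, posterior odds = prior odds × likelihood ratio, so prior odds = posterior odds ÷ LR.
Posterior odds = 0.233/(1−0.233) = 0.3038. LR = 0.96/0.43 = 2.2326.
Prior odds = 0.3038/2.2326 = 0.1361, so P(A) = 0.1361/(1+0.1361) ≈ 0.12.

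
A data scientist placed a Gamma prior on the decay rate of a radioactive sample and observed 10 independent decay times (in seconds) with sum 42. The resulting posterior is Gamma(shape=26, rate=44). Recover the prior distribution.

Gamma(shape=16, rate=2)

For an exponential likelihood with a Gamma(α, β) prior on the rate, n observations with total T give posterior Gamma(α+n, β+T).
So α = 26 − 10 = 16 and β = 44 − 42 = 2.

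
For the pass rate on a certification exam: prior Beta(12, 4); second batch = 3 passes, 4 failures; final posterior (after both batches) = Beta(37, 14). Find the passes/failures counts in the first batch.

Sequential conjugate updates are equivalent to a single update on the pooled data, so total successes = posterior α − prior α and total failures = posterior β − prior β.
Total across both batches: 37−12=25 passes, 14−4=10 failures.
Subtract the second batch: 25−3=22 passes and 10−4=6 failures.

22 passes and 6 failures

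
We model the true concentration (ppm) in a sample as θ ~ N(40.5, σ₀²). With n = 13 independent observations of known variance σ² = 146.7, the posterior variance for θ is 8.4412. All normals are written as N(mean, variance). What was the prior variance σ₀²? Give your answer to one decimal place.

σ₀² = 33.5

Posterior precision equals prior precision plus data precision: 1/σ_n² = 1/σ₀² + n/σ².
So 1/σ₀² = 1/8.4412 − 13/146.7 = 0.118467 − 0.088616 = 0.029851.
Hence σ₀² = 1/0.029851 ≈ 33.5.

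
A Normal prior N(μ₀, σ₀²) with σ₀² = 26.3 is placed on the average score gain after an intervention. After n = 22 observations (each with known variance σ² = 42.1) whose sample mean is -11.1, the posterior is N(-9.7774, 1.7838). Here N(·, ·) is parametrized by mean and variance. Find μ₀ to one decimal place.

μ₀ = 8.4

The posterior mean is a precision-weighted average: μ_n = (τ₀μ₀ + τ_data·x̄)/(τ₀+τ_data), with τ₀=1/σ₀² and τ_data=n/σ².
Here τ₀ = 1/26.3 = 0.038023 and τ_data = 22/42.1 = 0.522565, so τ_n = 0.560588.
Rearranging for μ₀: μ₀ = (μ_n·τ_n − τ_data·x̄)/τ₀ = (-9.7774·0.560588 − 0.522565·-11.1) / 0.038023 = 0.319378/0.038023 ≈ 8.4.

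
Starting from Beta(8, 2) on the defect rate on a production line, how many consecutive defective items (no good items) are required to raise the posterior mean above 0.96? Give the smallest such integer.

After k defective items and 0 good items the posterior is Beta(8+k, 2), with mean (8+k)/(8+2+k).
Set (8+k)/(10+k) > 0.96 and solve: k > (0.96·10 − 8)/(1 − 0.96) = 40.000.
The smallest integer exceeding 40.000 is 41, and checking k=41: (49)/(51) = 0.9608 > 0.96.

k = 41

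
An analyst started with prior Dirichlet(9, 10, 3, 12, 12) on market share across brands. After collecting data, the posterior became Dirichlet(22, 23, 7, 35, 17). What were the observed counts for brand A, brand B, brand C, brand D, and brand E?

For a Dirichlet(α) prior with multinomial counts c, the posterior is Dirichlet(α + c) componentwise.
Counts are posterior − prior componentwise: 22−9=13, 23−10=13, 7−3=4, 35−12=23, 17−12=5.

counts (13, 13, 4, 23, 5)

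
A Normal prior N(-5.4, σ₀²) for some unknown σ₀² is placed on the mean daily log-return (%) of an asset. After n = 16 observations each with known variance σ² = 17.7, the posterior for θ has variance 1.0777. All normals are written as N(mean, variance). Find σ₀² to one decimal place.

Posterior precision equals prior precision plus data precision: 1/σ_n² = 1/σ₀² + n/σ².
So 1/σ₀² = 1/1.0777 − 16/17.7 = 0.927902 − 0.903955 = 0.023947.
Hence σ₀² = 1/0.023947 ≈ 41.8.

σ₀² = 41.8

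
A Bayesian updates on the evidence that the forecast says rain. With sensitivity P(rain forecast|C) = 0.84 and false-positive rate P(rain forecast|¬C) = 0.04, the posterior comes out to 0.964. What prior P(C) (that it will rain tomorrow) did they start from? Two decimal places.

P(C) = 0.56

Bayes' rule in odds form gives O(C|E) = O(C)·[P(E|C)/P(E|¬C)], hence O(C) = O(C|E)/LR.
Posterior odds = 0.964/(1−0.964) = 26.7778. LR = 0.84/0.04 = 21.0000.
Prior odds = 26.7778/21.0000 = 1.2751, so P(C) = 1.2751/(1+1.2751) ≈ 0.56.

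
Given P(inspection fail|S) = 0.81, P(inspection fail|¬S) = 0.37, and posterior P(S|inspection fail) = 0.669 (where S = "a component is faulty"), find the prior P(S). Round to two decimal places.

In odds form, posterior odds = prior odds × likelihood ratio, so prior odds = posterior odds ÷ LR.
Posterior odds = 0.669/(1−0.669) = 2.0211. LR = 0.81/0.37 = 2.1892.
Prior odds = 2.0211/2.1892 = 0.9232, so P(S) = 0.9232/(1+0.9232) ≈ 0.48.

P(S) = 0.48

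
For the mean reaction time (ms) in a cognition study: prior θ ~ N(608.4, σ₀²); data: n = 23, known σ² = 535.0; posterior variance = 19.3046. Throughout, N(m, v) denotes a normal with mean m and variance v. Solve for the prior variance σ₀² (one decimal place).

σ₀² = 113.5

For the Normal–Normal model with known σ², precisions add: τ_n = τ₀ + n/σ².
So 1/σ₀² = 1/19.3046 − 23/535.0 = 0.051801 − 0.042991 = 0.008810.
Hence σ₀² = 1/0.008810 ≈ 113.5.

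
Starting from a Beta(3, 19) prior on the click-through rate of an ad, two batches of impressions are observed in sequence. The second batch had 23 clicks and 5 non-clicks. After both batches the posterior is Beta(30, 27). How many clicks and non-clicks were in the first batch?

Because Beta–binomial updating is additive in the counts, the combined data contributed (α_post−α_prior, β_post−β_prior) successes and failures.
Total across both batches: 30−3=27 clicks, 27−19=8 non-clicks.
Subtract the second batch: 27−23=4 clicks and 8−5=3 non-clicks.

4 clicks and 3 non-clicks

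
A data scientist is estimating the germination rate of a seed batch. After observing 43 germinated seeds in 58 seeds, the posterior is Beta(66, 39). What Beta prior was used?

Beta(23, 24)

Beta is conjugate to the binomial likelihood: posterior = Beta(a+s, b+f).
Subtract the data counts: 66−43=23, 39−15=24.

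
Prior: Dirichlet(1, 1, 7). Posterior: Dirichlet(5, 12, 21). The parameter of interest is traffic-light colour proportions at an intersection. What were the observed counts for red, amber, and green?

For a Dirichlet(α) prior with multinomial counts c, the posterior is Dirichlet(α + c) componentwise.
Counts are posterior − prior componentwise: 5−1=4, 12−1=11, 21−7=14.

counts (4, 11, 14)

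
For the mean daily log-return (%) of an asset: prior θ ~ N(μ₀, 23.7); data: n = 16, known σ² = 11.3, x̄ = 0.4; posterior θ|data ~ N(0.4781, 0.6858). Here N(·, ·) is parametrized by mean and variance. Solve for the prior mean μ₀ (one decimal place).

The posterior mean is a precision-weighted average: μ_n = (τ₀μ₀ + τ_data·x̄)/(τ₀+τ_data), with τ₀=1/σ₀² and τ_data=n/σ².
Here τ₀ = 1/23.7 = 0.042194 and τ_data = 16/11.3 = 1.415929, so τ_n = 1.458123.
Rearranging for μ₀: μ₀ = (μ_n·τ_n − τ_data·x̄)/τ₀ = (0.4781·1.458123 − 1.415929·0.4) / 0.042194 = 0.130757/0.042194 ≈ 3.1.

μ₀ = 3.1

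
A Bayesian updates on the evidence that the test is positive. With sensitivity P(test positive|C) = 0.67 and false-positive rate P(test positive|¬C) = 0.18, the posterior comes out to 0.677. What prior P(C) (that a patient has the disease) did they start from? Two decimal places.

In odds form, posterior odds = prior odds × likelihood ratio, so prior odds = posterior odds ÷ LR.
Posterior odds = 0.677/(1−0.677) = 2.0960. LR = 0.67/0.18 = 3.7222.
Prior odds = 2.0960/3.7222 = 0.5631, so P(C) = 0.5631/(1+0.5631) ≈ 0.36.

P(C) = 0.36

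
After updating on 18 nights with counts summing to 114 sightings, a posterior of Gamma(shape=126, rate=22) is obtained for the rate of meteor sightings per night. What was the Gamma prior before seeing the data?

A Gamma(α, β) prior (rate parametrization) on a Poisson rate with n observations summing to S gives posterior Gamma(α+S, β+n).
So α = 126 − 114 = 12 and β = 22 − 18 = 4.

Gamma(shape=12, rate=4)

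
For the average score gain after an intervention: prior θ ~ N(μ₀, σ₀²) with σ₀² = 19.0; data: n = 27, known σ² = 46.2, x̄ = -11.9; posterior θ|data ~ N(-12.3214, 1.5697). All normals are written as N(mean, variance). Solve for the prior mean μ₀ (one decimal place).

With known observation variance, the Normal–Normal posterior has precision τ_n = τ₀ + n/σ² and mean μ_n = (τ₀μ₀ + (n/σ²)x̄)/τ_n.
Here τ₀ = 1/19.0 = 0.052632 and τ_data = 27/46.2 = 0.584416, so τ_n = 0.637048.
Rearranging for μ₀: μ₀ = (μ_n·τ_n − τ_data·x̄)/τ₀ = (-12.3214·0.637048 − 0.584416·-11.9) / 0.052632 = -0.894773/0.052632 ≈ -17.0.

μ₀ = -17.0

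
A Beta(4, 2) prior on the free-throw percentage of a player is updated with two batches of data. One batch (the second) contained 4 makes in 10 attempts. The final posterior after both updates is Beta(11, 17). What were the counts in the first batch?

3 makes and 9 misses

Because Beta–binomial updating is additive in the counts, the combined data contributed (α_post−α_prior, β_post−β_prior) successes and failures.
Total across both batches: 11−4=7 makes, 17−2=15 misses.
Subtract the second batch: 7−4=3 makes and 15−6=9 misses.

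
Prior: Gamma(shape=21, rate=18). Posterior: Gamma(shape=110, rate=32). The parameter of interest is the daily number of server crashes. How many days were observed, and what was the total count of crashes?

Gamma–Poisson conjugacy: posterior shape = α + Σxᵢ, posterior rate = β + n.
Matching: Σxᵢ = 110 − 21 = 89 and n = 32 − 18 = 14.

n = 14 days with total 89 crashes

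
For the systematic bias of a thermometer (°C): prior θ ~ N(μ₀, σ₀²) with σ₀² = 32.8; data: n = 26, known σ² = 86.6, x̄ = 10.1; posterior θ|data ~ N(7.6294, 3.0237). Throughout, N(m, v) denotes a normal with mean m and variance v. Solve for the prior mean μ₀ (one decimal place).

μ₀ = -16.7

The posterior mean is a precision-weighted average: μ_n = (τ₀μ₀ + τ_data·x̄)/(τ₀+τ_data), with τ₀=1/σ₀² and τ_data=n/σ².
Here τ₀ = 1/32.8 = 0.030488 and τ_data = 26/86.6 = 0.300231, so τ_n = 0.330719.
Rearranging for μ₀: μ₀ = (μ_n·τ_n − τ_data·x̄)/τ₀ = (7.6294·0.330719 − 0.300231·10.1) / 0.030488 = -0.509146/0.030488 ≈ -16.7.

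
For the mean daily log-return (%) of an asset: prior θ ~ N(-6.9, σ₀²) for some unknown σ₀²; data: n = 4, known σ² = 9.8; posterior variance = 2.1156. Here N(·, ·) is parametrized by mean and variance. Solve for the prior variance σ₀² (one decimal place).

For the Normal–Normal model with known σ², precisions add: τ_n = τ₀ + n/σ².
So 1/σ₀² = 1/2.1156 − 4/9.8 = 0.472679 − 0.408163 = 0.064516.
Hence σ₀² = 1/0.064516 ≈ 15.5.

σ₀² = 15.5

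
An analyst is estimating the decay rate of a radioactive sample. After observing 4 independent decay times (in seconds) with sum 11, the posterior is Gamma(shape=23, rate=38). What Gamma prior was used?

For an exponential likelihood with a Gamma(α, β) prior on the rate, n observations with total T give posterior Gamma(α+n, β+T).
So α = 23 − 4 = 19 and β = 38 − 11 = 27.

Gamma(shape=19, rate=27)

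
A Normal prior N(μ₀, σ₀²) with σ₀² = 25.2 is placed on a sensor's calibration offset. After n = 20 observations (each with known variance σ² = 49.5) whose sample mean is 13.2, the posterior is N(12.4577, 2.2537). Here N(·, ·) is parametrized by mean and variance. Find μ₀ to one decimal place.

μ₀ = 4.9

The posterior mean is a precision-weighted average: μ_n = (τ₀μ₀ + τ_data·x̄)/(τ₀+τ_data), with τ₀=1/σ₀² and τ_data=n/σ².
Here τ₀ = 1/25.2 = 0.039683 and τ_data = 20/49.5 = 0.404040, so τ_n = 0.443723.
Rearranging for μ₀: μ₀ = (μ_n·τ_n − τ_data·x̄)/τ₀ = (12.4577·0.443723 − 0.404040·13.2) / 0.039683 = 0.194440/0.039683 ≈ 4.9.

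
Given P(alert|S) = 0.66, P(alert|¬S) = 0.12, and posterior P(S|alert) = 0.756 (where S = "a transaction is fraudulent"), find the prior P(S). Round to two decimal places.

P(S) = 0.36

Bayes' rule in odds form gives O(S|E) = O(S)·[P(E|S)/P(E|¬S)], hence O(S) = O(S|E)/LR.
Posterior odds = 0.756/(1−0.756) = 3.0984. LR = 0.66/0.12 = 5.5000.
Prior odds = 3.0984/5.5000 = 0.5633, so P(S) = 0.5633/(1+0.5633) ≈ 0.36.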